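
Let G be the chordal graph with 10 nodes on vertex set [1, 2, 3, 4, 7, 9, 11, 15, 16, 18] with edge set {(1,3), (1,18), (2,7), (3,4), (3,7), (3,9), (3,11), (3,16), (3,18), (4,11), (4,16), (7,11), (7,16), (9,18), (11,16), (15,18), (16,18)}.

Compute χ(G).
χ(G) = 4

Clique number ω(G) = 4 (lower bound: χ ≥ ω).
The clique on [3, 4, 11, 16] has size 4, forcing χ ≥ 4, and the coloring below uses 4 colors, so χ(G) = 4.
A valid 4-coloring: color 1: [2, 3, 15]; color 2: [1, 9, 16]; color 3: [11, 18]; color 4: [4, 7].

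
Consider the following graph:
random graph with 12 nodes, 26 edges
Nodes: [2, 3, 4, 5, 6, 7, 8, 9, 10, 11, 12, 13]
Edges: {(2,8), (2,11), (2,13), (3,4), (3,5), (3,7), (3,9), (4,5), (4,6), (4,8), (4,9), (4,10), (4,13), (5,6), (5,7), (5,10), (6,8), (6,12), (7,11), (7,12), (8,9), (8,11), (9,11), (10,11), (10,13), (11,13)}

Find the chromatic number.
χ(G) = 4

Clique number ω(G) = 3 (lower bound: χ ≥ ω).
Odd cycle [5, 3, 9, 8, 6] needs 3 colors (χ ≥ 3).
Vertex 4 is adjacent to every vertex of [3, 5, 6, 8, 9], which already need 3 colors among themselves, so 4 needs a new color (χ ≥ 4).
The coloring below uses 4 colors, so χ(G) = 4.
A valid 4-coloring: color 1: [4, 11, 12]; color 2: [5, 8, 13]; color 3: [2, 3, 6, 10]; color 4: [7, 9].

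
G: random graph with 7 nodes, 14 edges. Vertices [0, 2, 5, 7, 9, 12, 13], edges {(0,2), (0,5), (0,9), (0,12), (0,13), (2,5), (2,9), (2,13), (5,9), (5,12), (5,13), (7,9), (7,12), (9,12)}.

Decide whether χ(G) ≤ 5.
A valid 5-coloring: color 1: [5, 7]; color 2: [0]; color 3: [9, 13]; color 4: [2, 12].
(χ(G) = 4 ≤ 5.)

Yes, G is 5-colorable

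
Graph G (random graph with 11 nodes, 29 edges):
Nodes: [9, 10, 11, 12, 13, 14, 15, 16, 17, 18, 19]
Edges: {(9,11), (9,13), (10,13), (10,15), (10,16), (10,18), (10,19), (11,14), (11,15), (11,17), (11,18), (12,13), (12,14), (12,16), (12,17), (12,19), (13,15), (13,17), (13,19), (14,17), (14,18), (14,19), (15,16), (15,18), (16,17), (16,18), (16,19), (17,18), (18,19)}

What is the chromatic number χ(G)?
χ(G) = 4

Clique number ω(G) = 4 (lower bound: χ ≥ ω).
The clique on [10, 16, 18, 19] has size 4, forcing χ ≥ 4, and the coloring below uses 4 colors, so χ(G) = 4.
A valid 4-coloring: color 1: [13, 18]; color 2: [9, 15, 17, 19]; color 3: [14, 16]; color 4: [10, 11, 12].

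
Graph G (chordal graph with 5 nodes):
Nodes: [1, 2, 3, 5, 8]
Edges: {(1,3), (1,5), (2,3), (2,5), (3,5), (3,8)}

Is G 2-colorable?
The clique on vertices [1, 3, 5] has size 3 > 2, so it alone needs 3 colors.

No, G is not 2-colorable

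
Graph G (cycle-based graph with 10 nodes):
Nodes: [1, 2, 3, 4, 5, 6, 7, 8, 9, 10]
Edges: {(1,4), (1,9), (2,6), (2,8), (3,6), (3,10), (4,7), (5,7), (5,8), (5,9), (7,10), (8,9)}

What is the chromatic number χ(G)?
χ(G) = 3

Clique number ω(G) = 3 (lower bound: χ ≥ ω).
The clique on [5, 8, 9] has size 3, forcing χ ≥ 3, and the coloring below uses 3 colors, so χ(G) = 3.
A valid 3-coloring: color 1: [1, 6, 7, 8]; color 2: [2, 3, 4, 5]; color 3: [9, 10].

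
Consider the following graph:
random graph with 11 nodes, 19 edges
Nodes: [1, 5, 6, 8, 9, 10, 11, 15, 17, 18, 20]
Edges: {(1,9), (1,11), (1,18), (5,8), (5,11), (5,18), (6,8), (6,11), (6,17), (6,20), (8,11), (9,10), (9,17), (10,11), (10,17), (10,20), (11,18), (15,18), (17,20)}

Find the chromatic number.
χ(G) = 3

Clique number ω(G) = 3 (lower bound: χ ≥ ω).
The clique on [9, 10, 17] has size 3, forcing χ ≥ 3, and the coloring below uses 3 colors, so χ(G) = 3.
A valid 3-coloring: color 1: [11, 15, 17]; color 2: [1, 5, 6, 10]; color 3: [8, 9, 18, 20].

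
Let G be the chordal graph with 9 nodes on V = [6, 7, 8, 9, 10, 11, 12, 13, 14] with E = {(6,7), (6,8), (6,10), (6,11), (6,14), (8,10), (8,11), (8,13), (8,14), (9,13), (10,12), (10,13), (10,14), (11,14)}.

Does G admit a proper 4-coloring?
Yes, G is 4-colorable

A valid 4-coloring: color 1: [6, 12, 13]; color 2: [7, 8, 9]; color 3: [10, 11]; color 4: [14].
(χ(G) = 4 ≤ 4.)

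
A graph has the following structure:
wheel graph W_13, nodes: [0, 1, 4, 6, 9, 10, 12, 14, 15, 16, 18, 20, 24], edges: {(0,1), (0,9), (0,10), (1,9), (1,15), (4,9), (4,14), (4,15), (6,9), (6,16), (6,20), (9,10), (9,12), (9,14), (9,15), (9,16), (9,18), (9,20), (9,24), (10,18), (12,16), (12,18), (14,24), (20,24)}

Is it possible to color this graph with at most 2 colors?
The clique on vertices [0, 1, 9] has size 3 > 2, so it alone needs 3 colors.

No, G is not 2-colorable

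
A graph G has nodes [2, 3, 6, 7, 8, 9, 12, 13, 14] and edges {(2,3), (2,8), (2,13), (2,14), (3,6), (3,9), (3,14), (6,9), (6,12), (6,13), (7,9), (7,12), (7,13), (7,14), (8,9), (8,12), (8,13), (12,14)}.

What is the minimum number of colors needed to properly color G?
χ(G) = 4

Clique number ω(G) = 3 (lower bound: χ ≥ ω).
Suppose a proper 3-coloring c exists. The clique [2, 3, 14] takes 3 distinct colors; by symmetry let c(2) = 1, c(3) = 2, c(14) = 3.
- Vertex 6: neighbors [3] already have colors [2]; try each remaining color.
- Case c(6) = 1:
  - Vertex 9: neighbors [6, 3] already have colors [1, 2] ⇒ c(9) = 3.
  - Vertex 8: neighbors [2, 9] already have colors [1, 3] ⇒ c(8) = 2.
  - Vertex 12: neighbors [6, 8, 14] already have colors [1, 2, 3] — all 3 colors blocked. Contradiction.
- Case c(6) = 3:
  - Vertex 9: neighbors [3, 6] already have colors [2, 3] ⇒ c(9) = 1.
  - Vertex 7: neighbors [9, 14] already have colors [1, 3] ⇒ c(7) = 2.
  - Vertex 13: neighbors [2, 7, 6] already have colors [1, 2, 3] — all 3 colors blocked. Contradiction.
Every case ends in a contradiction, so G has no proper 3-coloring (χ ≥ 4).
The coloring below uses 4 colors, so χ(G) = 4.
A valid 4-coloring: color 1: [2, 6, 7]; color 2: [3, 8]; color 3: [9, 12, 13]; color 4: [14].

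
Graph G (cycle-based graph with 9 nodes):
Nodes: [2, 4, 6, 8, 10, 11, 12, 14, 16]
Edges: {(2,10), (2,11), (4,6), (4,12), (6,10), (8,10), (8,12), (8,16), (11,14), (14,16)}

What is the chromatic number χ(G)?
χ(G) = 3

Clique number ω(G) = 2 (lower bound: χ ≥ ω).
Odd cycle [4, 12, 8, 10, 6] needs 3 colors (χ ≥ 3).
The coloring below uses 3 colors, so χ(G) = 3.
A valid 3-coloring: color 1: [4, 10, 11, 16]; color 2: [2, 6, 8, 14]; color 3: [12].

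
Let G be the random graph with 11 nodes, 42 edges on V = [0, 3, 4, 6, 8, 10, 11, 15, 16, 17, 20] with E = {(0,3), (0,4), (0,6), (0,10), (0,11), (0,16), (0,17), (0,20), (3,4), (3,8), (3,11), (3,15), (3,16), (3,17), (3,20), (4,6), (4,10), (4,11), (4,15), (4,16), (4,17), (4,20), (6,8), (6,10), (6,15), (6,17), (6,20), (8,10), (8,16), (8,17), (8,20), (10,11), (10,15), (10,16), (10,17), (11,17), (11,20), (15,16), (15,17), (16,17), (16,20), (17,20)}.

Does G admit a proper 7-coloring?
A valid 7-coloring: color 1: [17]; color 2: [4, 8]; color 3: [3, 6]; color 4: [10, 20]; color 5: [11, 16]; color 6: [0, 15].
(χ(G) = 6 ≤ 7.)

Yes, G is 7-colorable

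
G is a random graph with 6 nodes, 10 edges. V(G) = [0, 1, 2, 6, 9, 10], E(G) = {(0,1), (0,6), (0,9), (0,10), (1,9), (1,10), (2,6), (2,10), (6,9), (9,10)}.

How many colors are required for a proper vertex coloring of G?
χ(G) = 4

Clique number ω(G) = 4 (lower bound: χ ≥ ω).
The clique on [0, 1, 9, 10] has size 4, forcing χ ≥ 4, and the coloring below uses 4 colors, so χ(G) = 4.
A valid 4-coloring: color 1: [0, 2]; color 2: [6, 10]; color 3: [9]; color 4: [1].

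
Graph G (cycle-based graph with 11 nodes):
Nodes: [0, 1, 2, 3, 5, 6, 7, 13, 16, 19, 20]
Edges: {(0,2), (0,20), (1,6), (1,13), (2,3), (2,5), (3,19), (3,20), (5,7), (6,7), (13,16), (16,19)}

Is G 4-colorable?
A valid 4-coloring: color 1: [2, 7, 13, 19, 20]; color 2: [0, 1, 3, 5, 16]; color 3: [6].
(χ(G) = 3 ≤ 4.)

Yes, G is 4-colorable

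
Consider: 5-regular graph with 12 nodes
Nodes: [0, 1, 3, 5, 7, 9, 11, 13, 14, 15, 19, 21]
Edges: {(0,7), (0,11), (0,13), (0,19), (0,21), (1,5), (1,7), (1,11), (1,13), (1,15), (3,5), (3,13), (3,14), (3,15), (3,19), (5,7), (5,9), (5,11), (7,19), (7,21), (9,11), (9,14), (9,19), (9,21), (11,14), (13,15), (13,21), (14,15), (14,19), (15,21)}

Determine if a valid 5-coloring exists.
A valid 5-coloring: color 1: [5, 19, 21]; color 2: [0, 1, 3, 9]; color 3: [7, 13, 14]; color 4: [11, 15].
(χ(G) = 4 ≤ 5.)

Yes, G is 5-colorable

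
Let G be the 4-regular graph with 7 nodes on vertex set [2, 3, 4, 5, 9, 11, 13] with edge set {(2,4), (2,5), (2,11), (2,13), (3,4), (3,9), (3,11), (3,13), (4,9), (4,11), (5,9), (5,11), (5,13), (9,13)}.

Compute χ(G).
Clique number ω(G) = 3 (lower bound: χ ≥ ω).
Suppose a proper 3-coloring c exists. The clique [2, 4, 11] takes 3 distinct colors; by symmetry let c(2) = 1, c(4) = 2, c(11) = 3.
- Vertex 3: neighbors [4, 11] already have colors [2, 3] ⇒ c(3) = 1.
- Vertex 5: neighbors [2, 11] already have colors [1, 3] ⇒ c(5) = 2.
- Vertex 9: neighbors [3, 4] already have colors [1, 2] ⇒ c(9) = 3.
- Vertex 13: neighbors [2, 5, 9] already have colors [1, 2, 3] — all 3 colors blocked. Contradiction.
The forced assignments end in a contradiction, so G has no proper 3-coloring (χ ≥ 4).
The coloring below uses 4 colors, so χ(G) = 4.
A valid 4-coloring: color 1: [4, 13]; color 2: [9, 11]; color 3: [3, 5]; color 4: [2].

χ(G) = 4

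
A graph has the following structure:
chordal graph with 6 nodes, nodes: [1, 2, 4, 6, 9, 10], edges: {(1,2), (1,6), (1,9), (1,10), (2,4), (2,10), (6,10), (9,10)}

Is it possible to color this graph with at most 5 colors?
A valid 5-coloring: color 1: [1, 4]; color 2: [10]; color 3: [2, 6, 9].
(χ(G) = 3 ≤ 5.)

Yes, G is 5-colorable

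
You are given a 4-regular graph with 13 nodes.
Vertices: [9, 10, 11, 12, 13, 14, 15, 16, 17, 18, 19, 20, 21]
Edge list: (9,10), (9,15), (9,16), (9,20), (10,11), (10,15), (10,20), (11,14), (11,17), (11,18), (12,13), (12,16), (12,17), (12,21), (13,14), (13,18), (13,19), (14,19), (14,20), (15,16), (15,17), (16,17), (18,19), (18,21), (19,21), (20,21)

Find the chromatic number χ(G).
χ(G) = 3

Clique number ω(G) = 3 (lower bound: χ ≥ ω).
The clique on [9, 15, 16] has size 3, forcing χ ≥ 3, and the coloring below uses 3 colors, so χ(G) = 3.
A valid 3-coloring: color 1: [10, 13, 16, 21]; color 2: [11, 12, 15, 19, 20]; color 3: [9, 14, 17, 18].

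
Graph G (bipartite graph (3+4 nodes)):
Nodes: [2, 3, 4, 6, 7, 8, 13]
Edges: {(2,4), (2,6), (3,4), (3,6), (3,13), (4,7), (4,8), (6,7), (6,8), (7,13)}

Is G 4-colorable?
A valid 4-coloring: color 1: [4, 6, 13]; color 2: [2, 3, 7, 8].
(χ(G) = 2 ≤ 4.)

Yes, G is 4-colorable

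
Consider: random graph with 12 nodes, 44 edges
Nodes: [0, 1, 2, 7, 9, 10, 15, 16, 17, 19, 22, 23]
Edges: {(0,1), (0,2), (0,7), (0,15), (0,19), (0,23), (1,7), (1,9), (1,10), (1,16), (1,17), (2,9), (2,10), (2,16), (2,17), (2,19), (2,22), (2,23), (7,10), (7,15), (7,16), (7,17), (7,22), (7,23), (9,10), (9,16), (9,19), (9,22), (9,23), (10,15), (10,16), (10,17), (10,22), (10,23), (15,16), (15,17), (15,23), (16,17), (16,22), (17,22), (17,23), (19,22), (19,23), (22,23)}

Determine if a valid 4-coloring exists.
The clique on vertices [2, 9, 10, 16, 22] has size 5 > 4, so it alone needs 5 colors.

No, G is not 4-colorable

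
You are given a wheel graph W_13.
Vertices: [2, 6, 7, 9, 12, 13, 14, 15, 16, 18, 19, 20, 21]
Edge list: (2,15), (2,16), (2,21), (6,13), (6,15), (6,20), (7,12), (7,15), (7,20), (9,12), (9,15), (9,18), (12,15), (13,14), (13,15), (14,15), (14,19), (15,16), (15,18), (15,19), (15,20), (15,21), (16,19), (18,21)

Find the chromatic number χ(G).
Clique number ω(G) = 3 (lower bound: χ ≥ ω).
The clique on [2, 15, 16] has size 3, forcing χ ≥ 3, and the coloring below uses 3 colors, so χ(G) = 3.
A valid 3-coloring: color 1: [15]; color 2: [6, 7, 9, 14, 16, 21]; color 3: [2, 12, 13, 18, 19, 20].

χ(G) = 3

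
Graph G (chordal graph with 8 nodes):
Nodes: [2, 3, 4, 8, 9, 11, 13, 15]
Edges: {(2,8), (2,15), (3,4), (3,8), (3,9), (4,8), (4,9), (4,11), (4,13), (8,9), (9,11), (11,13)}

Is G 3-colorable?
No, G is not 3-colorable

The clique on vertices [3, 4, 8, 9] has size 4 > 3, so it alone needs 4 colors.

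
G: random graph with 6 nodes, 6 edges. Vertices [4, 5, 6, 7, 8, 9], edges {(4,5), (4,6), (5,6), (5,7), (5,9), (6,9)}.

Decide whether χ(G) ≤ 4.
Yes, G is 4-colorable

A valid 4-coloring: color 1: [5, 8]; color 2: [6, 7]; color 3: [4, 9].
(χ(G) = 3 ≤ 4.)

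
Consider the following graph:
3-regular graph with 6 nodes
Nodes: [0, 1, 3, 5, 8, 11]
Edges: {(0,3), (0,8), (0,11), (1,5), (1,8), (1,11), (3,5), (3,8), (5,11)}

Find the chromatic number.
χ(G) = 3

Clique number ω(G) = 3 (lower bound: χ ≥ ω).
The clique on [0, 3, 8] has size 3, forcing χ ≥ 3, and the coloring below uses 3 colors, so χ(G) = 3.
A valid 3-coloring: color 1: [1, 3]; color 2: [0, 5]; color 3: [8, 11].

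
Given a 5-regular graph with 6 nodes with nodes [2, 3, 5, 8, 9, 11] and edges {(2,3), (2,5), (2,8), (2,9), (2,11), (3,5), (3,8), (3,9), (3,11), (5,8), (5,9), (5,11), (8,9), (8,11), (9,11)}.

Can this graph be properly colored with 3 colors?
No, G is not 3-colorable

The clique on vertices [2, 3, 5, 8, 9, 11] has size 6 > 3, so it alone needs 6 colors.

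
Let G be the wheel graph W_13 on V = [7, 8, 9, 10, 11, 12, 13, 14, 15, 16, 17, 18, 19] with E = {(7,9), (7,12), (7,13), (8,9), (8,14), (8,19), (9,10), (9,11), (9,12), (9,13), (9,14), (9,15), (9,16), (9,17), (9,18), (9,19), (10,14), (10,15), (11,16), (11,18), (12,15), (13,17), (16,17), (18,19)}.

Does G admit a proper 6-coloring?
Yes, G is 6-colorable

A valid 6-coloring: color 1: [9]; color 2: [8, 10, 12, 13, 16, 18]; color 3: [7, 11, 14, 15, 17, 19].
(χ(G) = 3 ≤ 6.)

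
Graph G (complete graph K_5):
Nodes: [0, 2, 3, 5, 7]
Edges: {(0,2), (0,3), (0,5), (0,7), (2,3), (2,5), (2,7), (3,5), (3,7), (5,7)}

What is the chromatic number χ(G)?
Clique number ω(G) = 5 (lower bound: χ ≥ ω).
The clique on [0, 2, 3, 5, 7] has size 5, forcing χ ≥ 5, and the coloring below uses 5 colors, so χ(G) = 5.
A valid 5-coloring: color 1: [2]; color 2: [3]; color 3: [7]; color 4: [0]; color 5: [5].

χ(G) = 5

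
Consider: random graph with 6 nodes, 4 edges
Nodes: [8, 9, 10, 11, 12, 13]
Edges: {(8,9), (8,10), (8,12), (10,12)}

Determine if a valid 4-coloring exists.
A valid 4-coloring: color 1: [8, 11, 13]; color 2: [9, 10]; color 3: [12].
(χ(G) = 3 ≤ 4.)

Yes, G is 4-colorable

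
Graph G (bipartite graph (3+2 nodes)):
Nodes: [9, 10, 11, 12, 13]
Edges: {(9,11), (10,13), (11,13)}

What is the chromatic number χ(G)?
χ(G) = 2

Clique number ω(G) = 2 (lower bound: χ ≥ ω).
The graph is bipartite (no odd cycle), so 2 colors suffice: χ(G) = 2.
A valid 2-coloring: color 1: [10, 11, 12]; color 2: [9, 13].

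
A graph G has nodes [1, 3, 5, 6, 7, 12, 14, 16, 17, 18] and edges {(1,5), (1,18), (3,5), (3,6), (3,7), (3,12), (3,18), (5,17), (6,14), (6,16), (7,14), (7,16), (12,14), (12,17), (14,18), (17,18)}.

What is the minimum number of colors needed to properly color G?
χ(G) = 2

Clique number ω(G) = 2 (lower bound: χ ≥ ω).
The graph is bipartite (no odd cycle), so 2 colors suffice: χ(G) = 2.
A valid 2-coloring: color 1: [1, 3, 14, 16, 17]; color 2: [5, 6, 7, 12, 18].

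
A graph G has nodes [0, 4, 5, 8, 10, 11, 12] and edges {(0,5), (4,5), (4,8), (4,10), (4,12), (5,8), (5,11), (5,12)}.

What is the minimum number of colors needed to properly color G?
χ(G) = 3

Clique number ω(G) = 3 (lower bound: χ ≥ ω).
The clique on [4, 5, 8] has size 3, forcing χ ≥ 3, and the coloring below uses 3 colors, so χ(G) = 3.
A valid 3-coloring: color 1: [5, 10]; color 2: [0, 4, 11]; color 3: [8, 12].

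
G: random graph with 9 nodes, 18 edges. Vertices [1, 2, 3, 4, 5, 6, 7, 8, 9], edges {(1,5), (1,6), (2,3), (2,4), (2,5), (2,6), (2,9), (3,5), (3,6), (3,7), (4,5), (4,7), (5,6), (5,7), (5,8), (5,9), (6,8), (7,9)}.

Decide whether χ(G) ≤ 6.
Yes, G is 6-colorable

A valid 6-coloring: color 1: [5]; color 2: [6, 7]; color 3: [1, 2, 8]; color 4: [3, 4, 9].
(χ(G) = 4 ≤ 6.)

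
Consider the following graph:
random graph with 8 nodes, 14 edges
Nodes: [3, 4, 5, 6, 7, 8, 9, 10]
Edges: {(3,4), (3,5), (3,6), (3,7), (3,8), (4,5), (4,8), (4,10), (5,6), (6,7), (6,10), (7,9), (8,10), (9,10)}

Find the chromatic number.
Clique number ω(G) = 3 (lower bound: χ ≥ ω).
The clique on [4, 8, 10] has size 3, forcing χ ≥ 3, and the coloring below uses 3 colors, so χ(G) = 3.
A valid 3-coloring: color 1: [3, 10]; color 2: [4, 6, 9]; color 3: [5, 7, 8].

χ(G) = 3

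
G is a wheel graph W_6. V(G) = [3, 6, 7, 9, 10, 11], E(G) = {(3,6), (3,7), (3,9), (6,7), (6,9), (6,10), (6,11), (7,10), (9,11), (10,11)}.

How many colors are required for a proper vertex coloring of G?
Clique number ω(G) = 3 (lower bound: χ ≥ ω).
Odd cycle [9, 3, 7, 10, 11] needs 3 colors (χ ≥ 3).
Vertex 6 is adjacent to every vertex of [3, 7, 9, 10, 11], which already need 3 colors among themselves, so 6 needs a new color (χ ≥ 4).
The coloring below uses 4 colors, so χ(G) = 4.
A valid 4-coloring: color 1: [6]; color 2: [9, 10]; color 3: [3, 11]; color 4: [7].

χ(G) = 4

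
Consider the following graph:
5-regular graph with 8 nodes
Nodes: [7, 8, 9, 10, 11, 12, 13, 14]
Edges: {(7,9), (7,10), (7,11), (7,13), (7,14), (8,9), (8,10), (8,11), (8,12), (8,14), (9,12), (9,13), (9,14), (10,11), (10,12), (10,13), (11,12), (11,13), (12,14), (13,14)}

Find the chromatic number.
χ(G) = 4

Clique number ω(G) = 4 (lower bound: χ ≥ ω).
The clique on [8, 9, 12, 14] has size 4, forcing χ ≥ 4, and the coloring below uses 4 colors, so χ(G) = 4.
A valid 4-coloring: color 1: [8, 13]; color 2: [7, 12]; color 3: [9, 11]; color 4: [10, 14].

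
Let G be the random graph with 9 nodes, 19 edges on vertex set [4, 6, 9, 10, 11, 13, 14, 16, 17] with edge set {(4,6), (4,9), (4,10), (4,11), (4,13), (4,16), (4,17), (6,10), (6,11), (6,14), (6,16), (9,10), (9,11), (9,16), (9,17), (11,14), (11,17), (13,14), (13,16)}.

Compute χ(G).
Clique number ω(G) = 4 (lower bound: χ ≥ ω).
The clique on [4, 9, 11, 17] has size 4, forcing χ ≥ 4, and the coloring below uses 4 colors, so χ(G) = 4.
A valid 4-coloring: color 1: [4, 14]; color 2: [10, 11, 16]; color 3: [6, 9, 13]; color 4: [17].

χ(G) = 4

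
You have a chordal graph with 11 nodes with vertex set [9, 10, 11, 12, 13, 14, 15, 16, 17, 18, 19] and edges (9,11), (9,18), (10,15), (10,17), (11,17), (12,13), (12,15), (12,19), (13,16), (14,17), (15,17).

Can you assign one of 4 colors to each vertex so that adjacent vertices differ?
A valid 4-coloring: color 1: [9, 12, 16, 17]; color 2: [11, 13, 14, 15, 18, 19]; color 3: [10].
(χ(G) = 3 ≤ 4.)

Yes, G is 4-colorable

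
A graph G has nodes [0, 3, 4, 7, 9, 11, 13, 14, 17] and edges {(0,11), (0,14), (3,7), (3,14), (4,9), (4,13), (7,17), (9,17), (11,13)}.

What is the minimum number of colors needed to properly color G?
χ(G) = 3

Clique number ω(G) = 2 (lower bound: χ ≥ ω).
Odd cycle [17, 9, 4, 13, 11, 0, 14, 3, 7] needs 3 colors (χ ≥ 3).
The coloring below uses 3 colors, so χ(G) = 3.
A valid 3-coloring: color 1: [3, 4, 11, 17]; color 2: [0, 7, 9, 13]; color 3: [14].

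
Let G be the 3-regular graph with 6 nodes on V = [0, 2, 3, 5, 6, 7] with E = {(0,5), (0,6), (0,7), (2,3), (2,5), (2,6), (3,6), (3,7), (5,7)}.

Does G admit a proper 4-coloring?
Yes, G is 4-colorable

A valid 4-coloring: color 1: [5, 6]; color 2: [0, 3]; color 3: [2, 7].
(χ(G) = 3 ≤ 4.)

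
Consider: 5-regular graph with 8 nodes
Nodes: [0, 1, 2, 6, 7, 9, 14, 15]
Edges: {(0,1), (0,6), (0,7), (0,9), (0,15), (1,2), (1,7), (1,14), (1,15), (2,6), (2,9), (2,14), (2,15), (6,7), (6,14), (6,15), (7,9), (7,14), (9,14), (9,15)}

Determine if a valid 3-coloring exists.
Odd cycle [14, 7, 0, 15, 2] needs 3 colors (χ ≥ 3).
Vertex 1 is adjacent to every vertex of [0, 2, 7, 14, 15], which already need 3 colors among themselves, so 1 needs a new color (χ ≥ 4).
Hence χ(G) ≥ 4 > 3, so no proper 3-coloring exists.

No, G is not 3-colorable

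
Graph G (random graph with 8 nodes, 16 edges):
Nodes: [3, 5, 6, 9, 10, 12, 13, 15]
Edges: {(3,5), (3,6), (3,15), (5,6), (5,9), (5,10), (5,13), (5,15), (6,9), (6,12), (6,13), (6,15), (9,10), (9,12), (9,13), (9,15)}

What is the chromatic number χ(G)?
Clique number ω(G) = 4 (lower bound: χ ≥ ω).
The clique on [5, 6, 9, 13] has size 4, forcing χ ≥ 4, and the coloring below uses 4 colors, so χ(G) = 4.
A valid 4-coloring: color 1: [5, 12]; color 2: [6, 10]; color 3: [3, 9]; color 4: [13, 15].

χ(G) = 4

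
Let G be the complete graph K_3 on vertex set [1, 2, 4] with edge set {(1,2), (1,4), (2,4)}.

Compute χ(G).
χ(G) = 3

Clique number ω(G) = 3 (lower bound: χ ≥ ω).
The clique on [1, 2, 4] has size 3, forcing χ ≥ 3, and the coloring below uses 3 colors, so χ(G) = 3.
A valid 3-coloring: color 1: [4]; color 2: [1]; color 3: [2].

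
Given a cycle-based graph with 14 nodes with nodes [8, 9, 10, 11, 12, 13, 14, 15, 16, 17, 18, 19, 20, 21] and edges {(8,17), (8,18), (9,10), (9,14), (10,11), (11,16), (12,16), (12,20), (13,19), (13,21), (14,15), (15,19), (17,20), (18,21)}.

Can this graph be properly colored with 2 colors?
Yes, G is 2-colorable

A valid 2-coloring: color 1: [9, 11, 12, 13, 15, 17, 18]; color 2: [8, 10, 14, 16, 19, 20, 21].
(χ(G) = 2 ≤ 2.)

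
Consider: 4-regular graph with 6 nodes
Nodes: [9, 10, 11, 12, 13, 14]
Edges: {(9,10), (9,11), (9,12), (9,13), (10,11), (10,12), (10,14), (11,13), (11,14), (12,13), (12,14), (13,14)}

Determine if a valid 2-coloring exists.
No, G is not 2-colorable

The clique on vertices [9, 10, 11] has size 3 > 2, so it alone needs 3 colors.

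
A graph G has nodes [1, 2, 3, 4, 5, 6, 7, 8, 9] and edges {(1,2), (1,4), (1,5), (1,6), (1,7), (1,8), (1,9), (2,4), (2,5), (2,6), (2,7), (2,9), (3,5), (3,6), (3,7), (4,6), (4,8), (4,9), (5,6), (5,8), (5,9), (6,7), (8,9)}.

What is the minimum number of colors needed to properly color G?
Clique number ω(G) = 4 (lower bound: χ ≥ ω).
The clique on [1, 4, 8, 9] has size 4, forcing χ ≥ 4, and the coloring below uses 4 colors, so χ(G) = 4.
A valid 4-coloring: color 1: [1, 3]; color 2: [4, 5, 7]; color 3: [2, 8]; color 4: [6, 9].

χ(G) = 4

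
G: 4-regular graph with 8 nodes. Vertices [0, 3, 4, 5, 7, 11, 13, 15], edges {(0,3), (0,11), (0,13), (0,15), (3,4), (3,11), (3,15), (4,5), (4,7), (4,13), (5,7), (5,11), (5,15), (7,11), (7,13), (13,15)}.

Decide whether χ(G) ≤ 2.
The clique on vertices [0, 3, 11] has size 3 > 2, so it alone needs 3 colors.

No, G is not 2-colorable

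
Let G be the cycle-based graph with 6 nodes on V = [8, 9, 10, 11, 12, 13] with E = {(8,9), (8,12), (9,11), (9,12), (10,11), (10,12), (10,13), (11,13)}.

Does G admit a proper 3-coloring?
A valid 3-coloring: color 1: [9, 10]; color 2: [12, 13]; color 3: [8, 11].
(χ(G) = 3 ≤ 3.)

Yes, G is 3-colorable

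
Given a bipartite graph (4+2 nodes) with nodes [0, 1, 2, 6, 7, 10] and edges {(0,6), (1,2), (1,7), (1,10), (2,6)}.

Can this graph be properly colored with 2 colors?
A valid 2-coloring: color 1: [1, 6]; color 2: [0, 2, 7, 10].
(χ(G) = 2 ≤ 2.)

Yes, G is 2-colorable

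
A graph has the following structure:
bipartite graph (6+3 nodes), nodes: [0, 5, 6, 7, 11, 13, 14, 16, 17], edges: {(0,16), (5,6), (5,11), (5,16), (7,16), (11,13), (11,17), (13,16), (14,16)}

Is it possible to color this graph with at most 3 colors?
Yes, G is 3-colorable

A valid 3-coloring: color 1: [6, 11, 16]; color 2: [0, 5, 7, 13, 14, 17].
(χ(G) = 2 ≤ 3.)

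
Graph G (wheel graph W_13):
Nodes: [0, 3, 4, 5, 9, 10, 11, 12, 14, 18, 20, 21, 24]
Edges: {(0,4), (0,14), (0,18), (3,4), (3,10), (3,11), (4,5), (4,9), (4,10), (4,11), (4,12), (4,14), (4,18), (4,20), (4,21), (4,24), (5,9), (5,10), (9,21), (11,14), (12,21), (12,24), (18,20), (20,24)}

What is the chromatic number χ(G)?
χ(G) = 3

Clique number ω(G) = 3 (lower bound: χ ≥ ω).
The clique on [0, 4, 18] has size 3, forcing χ ≥ 3, and the coloring below uses 3 colors, so χ(G) = 3.
A valid 3-coloring: color 1: [4]; color 2: [3, 5, 14, 18, 21, 24]; color 3: [0, 9, 10, 11, 12, 20].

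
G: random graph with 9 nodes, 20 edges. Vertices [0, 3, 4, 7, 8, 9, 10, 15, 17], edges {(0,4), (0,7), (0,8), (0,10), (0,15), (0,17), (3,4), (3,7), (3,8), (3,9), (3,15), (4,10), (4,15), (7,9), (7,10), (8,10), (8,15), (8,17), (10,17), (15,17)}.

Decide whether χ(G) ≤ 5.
Yes, G is 5-colorable

A valid 5-coloring: color 1: [0, 3]; color 2: [9, 10, 15]; color 3: [4, 7, 8]; color 4: [17].
(χ(G) = 4 ≤ 5.)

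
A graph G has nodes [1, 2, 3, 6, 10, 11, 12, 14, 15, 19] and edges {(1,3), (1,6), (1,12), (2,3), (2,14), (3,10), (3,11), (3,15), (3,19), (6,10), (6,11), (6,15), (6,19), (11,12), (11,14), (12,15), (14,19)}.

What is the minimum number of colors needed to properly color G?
Clique number ω(G) = 2 (lower bound: χ ≥ ω).
The graph is bipartite (no odd cycle), so 2 colors suffice: χ(G) = 2.
A valid 2-coloring: color 1: [3, 6, 12, 14]; color 2: [1, 2, 10, 11, 15, 19].

χ(G) = 2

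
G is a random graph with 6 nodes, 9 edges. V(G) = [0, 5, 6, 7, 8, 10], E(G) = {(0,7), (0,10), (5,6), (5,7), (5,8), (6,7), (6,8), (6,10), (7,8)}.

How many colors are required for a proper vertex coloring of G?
Clique number ω(G) = 4 (lower bound: χ ≥ ω).
The clique on [5, 6, 7, 8] has size 4, forcing χ ≥ 4, and the coloring below uses 4 colors, so χ(G) = 4.
A valid 4-coloring: color 1: [0, 6]; color 2: [7, 10]; color 3: [5]; color 4: [8].

χ(G) = 4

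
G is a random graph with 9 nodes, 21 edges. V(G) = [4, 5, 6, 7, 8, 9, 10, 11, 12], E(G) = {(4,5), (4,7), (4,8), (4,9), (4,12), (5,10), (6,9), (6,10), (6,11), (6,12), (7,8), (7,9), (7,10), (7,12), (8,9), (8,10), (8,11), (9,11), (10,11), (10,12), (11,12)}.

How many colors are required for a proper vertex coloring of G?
χ(G) = 4

Clique number ω(G) = 4 (lower bound: χ ≥ ω).
The clique on [4, 7, 8, 9] has size 4, forcing χ ≥ 4, and the coloring below uses 4 colors, so χ(G) = 4.
A valid 4-coloring: color 1: [9, 10]; color 2: [4, 11]; color 3: [5, 8, 12]; color 4: [6, 7].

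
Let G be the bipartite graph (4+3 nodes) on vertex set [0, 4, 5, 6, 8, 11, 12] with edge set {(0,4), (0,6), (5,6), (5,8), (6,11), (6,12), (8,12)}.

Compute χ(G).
Clique number ω(G) = 2 (lower bound: χ ≥ ω).
The graph is bipartite (no odd cycle), so 2 colors suffice: χ(G) = 2.
A valid 2-coloring: color 1: [4, 6, 8]; color 2: [0, 5, 11, 12].

χ(G) = 2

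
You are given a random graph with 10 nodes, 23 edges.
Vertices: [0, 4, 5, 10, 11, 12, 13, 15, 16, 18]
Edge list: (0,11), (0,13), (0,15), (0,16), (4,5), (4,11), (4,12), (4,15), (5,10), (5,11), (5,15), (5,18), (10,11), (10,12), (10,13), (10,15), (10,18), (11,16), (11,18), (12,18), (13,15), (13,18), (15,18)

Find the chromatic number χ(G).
Clique number ω(G) = 4 (lower bound: χ ≥ ω).
The clique on [10, 13, 15, 18] has size 4, forcing χ ≥ 4, and the coloring below uses 4 colors, so χ(G) = 4.
A valid 4-coloring: color 1: [11, 12, 15]; color 2: [0, 4, 10]; color 3: [16, 18]; color 4: [5, 13].

χ(G) = 4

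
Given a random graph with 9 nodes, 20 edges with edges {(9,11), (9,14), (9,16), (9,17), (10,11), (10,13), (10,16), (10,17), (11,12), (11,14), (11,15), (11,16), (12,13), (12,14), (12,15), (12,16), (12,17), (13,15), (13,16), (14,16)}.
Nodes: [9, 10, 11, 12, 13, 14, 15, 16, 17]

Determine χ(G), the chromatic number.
Clique number ω(G) = 4 (lower bound: χ ≥ ω).
The clique on [9, 11, 14, 16] has size 4, forcing χ ≥ 4, and the coloring below uses 4 colors, so χ(G) = 4.
A valid 4-coloring: color 1: [11, 13, 17]; color 2: [9, 10, 12]; color 3: [15, 16]; color 4: [14].

χ(G) = 4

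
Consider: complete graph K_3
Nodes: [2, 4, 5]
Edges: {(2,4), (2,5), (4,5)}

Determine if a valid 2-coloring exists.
The clique on vertices [2, 4, 5] has size 3 > 2, so it alone needs 3 colors.

No, G is not 2-colorable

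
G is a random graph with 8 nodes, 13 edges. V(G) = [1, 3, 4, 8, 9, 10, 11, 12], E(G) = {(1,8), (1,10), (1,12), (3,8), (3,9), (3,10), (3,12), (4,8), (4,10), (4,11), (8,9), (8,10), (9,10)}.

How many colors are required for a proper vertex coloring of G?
χ(G) = 4

Clique number ω(G) = 4 (lower bound: χ ≥ ω).
The clique on [3, 8, 9, 10] has size 4, forcing χ ≥ 4, and the coloring below uses 4 colors, so χ(G) = 4.
A valid 4-coloring: color 1: [8, 11, 12]; color 2: [10]; color 3: [1, 3, 4]; color 4: [9].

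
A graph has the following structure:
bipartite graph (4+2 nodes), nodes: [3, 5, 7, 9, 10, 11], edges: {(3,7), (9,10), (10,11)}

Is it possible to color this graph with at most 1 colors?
Edge (9,10) forces its endpoints to differ, so 1 color is not enough.

No, G is not 1-colorable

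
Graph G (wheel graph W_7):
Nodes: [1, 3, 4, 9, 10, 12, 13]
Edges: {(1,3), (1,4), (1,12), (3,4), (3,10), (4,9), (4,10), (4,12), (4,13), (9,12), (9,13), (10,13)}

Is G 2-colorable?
No, G is not 2-colorable

The clique on vertices [1, 3, 4] has size 3 > 2, so it alone needs 3 colors.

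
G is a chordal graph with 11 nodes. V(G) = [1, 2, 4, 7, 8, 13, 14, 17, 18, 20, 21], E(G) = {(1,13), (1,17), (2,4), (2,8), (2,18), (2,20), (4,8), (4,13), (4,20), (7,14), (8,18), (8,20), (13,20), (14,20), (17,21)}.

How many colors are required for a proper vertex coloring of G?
χ(G) = 4

Clique number ω(G) = 4 (lower bound: χ ≥ ω).
The clique on [2, 4, 8, 20] has size 4, forcing χ ≥ 4, and the coloring below uses 4 colors, so χ(G) = 4.
A valid 4-coloring: color 1: [1, 7, 18, 20, 21]; color 2: [4, 14, 17]; color 3: [2, 13]; color 4: [8].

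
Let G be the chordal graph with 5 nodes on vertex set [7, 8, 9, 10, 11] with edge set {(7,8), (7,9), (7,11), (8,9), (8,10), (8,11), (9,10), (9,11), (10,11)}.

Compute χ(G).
Clique number ω(G) = 4 (lower bound: χ ≥ ω).
The clique on [8, 9, 10, 11] has size 4, forcing χ ≥ 4, and the coloring below uses 4 colors, so χ(G) = 4.
A valid 4-coloring: color 1: [11]; color 2: [8]; color 3: [9]; color 4: [7, 10].

χ(G) = 4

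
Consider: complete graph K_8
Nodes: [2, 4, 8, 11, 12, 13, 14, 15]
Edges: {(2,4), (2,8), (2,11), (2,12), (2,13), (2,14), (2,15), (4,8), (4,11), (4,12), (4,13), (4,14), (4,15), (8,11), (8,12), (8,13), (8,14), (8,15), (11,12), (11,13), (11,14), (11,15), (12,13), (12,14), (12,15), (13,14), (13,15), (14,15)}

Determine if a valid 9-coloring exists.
A valid 9-coloring: color 1: [12]; color 2: [8]; color 3: [4]; color 4: [11]; color 5: [13]; color 6: [2]; color 7: [14]; color 8: [15].
(χ(G) = 8 ≤ 9.)

Yes, G is 9-colorable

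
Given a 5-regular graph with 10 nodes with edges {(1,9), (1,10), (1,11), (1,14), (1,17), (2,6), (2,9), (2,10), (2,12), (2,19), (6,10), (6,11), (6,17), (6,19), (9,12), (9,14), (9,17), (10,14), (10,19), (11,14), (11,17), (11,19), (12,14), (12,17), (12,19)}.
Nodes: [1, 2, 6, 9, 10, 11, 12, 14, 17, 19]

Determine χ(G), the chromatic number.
Clique number ω(G) = 4 (lower bound: χ ≥ ω).
The clique on [2, 6, 10, 19] has size 4, forcing χ ≥ 4, and the coloring below uses 4 colors, so χ(G) = 4.
A valid 4-coloring: color 1: [2, 14, 17]; color 2: [10, 11, 12]; color 3: [9, 19]; color 4: [1, 6].

χ(G) = 4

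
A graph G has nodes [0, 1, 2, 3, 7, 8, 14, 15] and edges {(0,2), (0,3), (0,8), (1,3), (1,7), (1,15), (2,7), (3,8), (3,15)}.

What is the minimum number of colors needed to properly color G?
χ(G) = 3

Clique number ω(G) = 3 (lower bound: χ ≥ ω).
The clique on [0, 3, 8] has size 3, forcing χ ≥ 3, and the coloring below uses 3 colors, so χ(G) = 3.
A valid 3-coloring: color 1: [3, 7, 14]; color 2: [0, 1]; color 3: [2, 8, 15].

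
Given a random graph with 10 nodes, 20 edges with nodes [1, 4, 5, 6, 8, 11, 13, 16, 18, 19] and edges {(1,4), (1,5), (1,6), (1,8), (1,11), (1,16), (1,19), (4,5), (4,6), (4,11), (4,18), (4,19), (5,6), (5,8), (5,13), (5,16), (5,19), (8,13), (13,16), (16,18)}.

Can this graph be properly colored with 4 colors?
A valid 4-coloring: color 1: [5, 11, 18]; color 2: [1, 13]; color 3: [4, 8, 16]; color 4: [6, 19].
(χ(G) = 4 ≤ 4.)

Yes, G is 4-colorable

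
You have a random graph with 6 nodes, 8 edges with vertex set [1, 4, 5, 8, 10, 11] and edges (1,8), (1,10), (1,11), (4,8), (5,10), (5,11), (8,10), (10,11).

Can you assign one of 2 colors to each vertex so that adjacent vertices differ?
The clique on vertices [1, 8, 10] has size 3 > 2, so it alone needs 3 colors.

No, G is not 2-colorable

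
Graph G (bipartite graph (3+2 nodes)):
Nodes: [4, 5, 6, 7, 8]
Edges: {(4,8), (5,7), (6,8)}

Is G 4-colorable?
A valid 4-coloring: color 1: [5, 8]; color 2: [4, 6, 7].
(χ(G) = 2 ≤ 4.)

Yes, G is 4-colorable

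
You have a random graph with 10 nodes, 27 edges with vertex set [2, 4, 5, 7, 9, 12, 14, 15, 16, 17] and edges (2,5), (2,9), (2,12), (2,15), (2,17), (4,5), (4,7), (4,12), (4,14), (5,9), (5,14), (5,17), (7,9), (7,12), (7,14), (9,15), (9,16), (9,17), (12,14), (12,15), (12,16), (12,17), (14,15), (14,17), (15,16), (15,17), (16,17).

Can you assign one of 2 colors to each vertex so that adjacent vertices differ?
No, G is not 2-colorable

The clique on vertices [9, 15, 16, 17] has size 4 > 2, so it alone needs 4 colors.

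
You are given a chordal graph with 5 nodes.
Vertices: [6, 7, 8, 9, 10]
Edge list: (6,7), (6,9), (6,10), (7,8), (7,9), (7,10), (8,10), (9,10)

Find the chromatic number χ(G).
χ(G) = 4

Clique number ω(G) = 4 (lower bound: χ ≥ ω).
The clique on [6, 7, 9, 10] has size 4, forcing χ ≥ 4, and the coloring below uses 4 colors, so χ(G) = 4.
A valid 4-coloring: color 1: [10]; color 2: [7]; color 3: [8, 9]; color 4: [6].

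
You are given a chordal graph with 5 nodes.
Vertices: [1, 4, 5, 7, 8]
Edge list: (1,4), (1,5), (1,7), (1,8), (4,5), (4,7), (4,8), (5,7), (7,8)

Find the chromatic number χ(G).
Clique number ω(G) = 4 (lower bound: χ ≥ ω).
The clique on [1, 4, 7, 8] has size 4, forcing χ ≥ 4, and the coloring below uses 4 colors, so χ(G) = 4.
A valid 4-coloring: color 1: [4]; color 2: [7]; color 3: [1]; color 4: [5, 8].

χ(G) = 4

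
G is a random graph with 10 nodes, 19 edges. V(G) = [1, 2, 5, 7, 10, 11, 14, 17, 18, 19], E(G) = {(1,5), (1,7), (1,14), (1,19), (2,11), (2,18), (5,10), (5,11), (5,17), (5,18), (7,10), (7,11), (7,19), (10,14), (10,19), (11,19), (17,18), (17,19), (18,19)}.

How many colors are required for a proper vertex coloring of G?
χ(G) = 3

Clique number ω(G) = 3 (lower bound: χ ≥ ω).
The clique on [17, 18, 19] has size 3, forcing χ ≥ 3, and the coloring below uses 3 colors, so χ(G) = 3.
A valid 3-coloring: color 1: [2, 5, 14, 19]; color 2: [1, 10, 11, 18]; color 3: [7, 17].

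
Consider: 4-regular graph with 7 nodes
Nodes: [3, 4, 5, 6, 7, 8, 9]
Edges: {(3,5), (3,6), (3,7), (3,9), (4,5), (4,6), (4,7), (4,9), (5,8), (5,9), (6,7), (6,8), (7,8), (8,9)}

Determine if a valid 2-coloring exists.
No, G is not 2-colorable

The clique on vertices [5, 8, 9] has size 3 > 2, so it alone needs 3 colors.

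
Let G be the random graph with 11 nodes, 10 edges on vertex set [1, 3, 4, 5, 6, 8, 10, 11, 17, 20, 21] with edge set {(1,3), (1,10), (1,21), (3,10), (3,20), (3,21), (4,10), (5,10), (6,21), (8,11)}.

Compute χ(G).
Clique number ω(G) = 3 (lower bound: χ ≥ ω).
The clique on [1, 3, 10] has size 3, forcing χ ≥ 3, and the coloring below uses 3 colors, so χ(G) = 3.
A valid 3-coloring: color 1: [8, 10, 17, 20, 21]; color 2: [3, 4, 5, 6, 11]; color 3: [1].

χ(G) = 3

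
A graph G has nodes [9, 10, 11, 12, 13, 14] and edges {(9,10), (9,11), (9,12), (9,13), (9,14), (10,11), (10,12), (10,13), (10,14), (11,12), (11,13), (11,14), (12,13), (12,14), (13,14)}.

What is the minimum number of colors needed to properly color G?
Clique number ω(G) = 6 (lower bound: χ ≥ ω).
The clique on [9, 10, 11, 12, 13, 14] has size 6, forcing χ ≥ 6, and the coloring below uses 6 colors, so χ(G) = 6.
A valid 6-coloring: color 1: [10]; color 2: [9]; color 3: [13]; color 4: [14]; color 5: [11]; color 6: [12].

χ(G) = 6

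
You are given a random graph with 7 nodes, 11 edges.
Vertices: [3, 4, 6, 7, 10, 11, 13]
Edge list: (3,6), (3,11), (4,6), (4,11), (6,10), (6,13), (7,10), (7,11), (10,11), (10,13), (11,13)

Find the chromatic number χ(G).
χ(G) = 3

Clique number ω(G) = 3 (lower bound: χ ≥ ω).
The clique on [10, 11, 13] has size 3, forcing χ ≥ 3, and the coloring below uses 3 colors, so χ(G) = 3.
A valid 3-coloring: color 1: [6, 11]; color 2: [3, 4, 10]; color 3: [7, 13].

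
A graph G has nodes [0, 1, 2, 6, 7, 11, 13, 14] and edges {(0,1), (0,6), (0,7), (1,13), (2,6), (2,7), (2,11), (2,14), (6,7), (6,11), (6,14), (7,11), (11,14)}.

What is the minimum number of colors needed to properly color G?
Clique number ω(G) = 4 (lower bound: χ ≥ ω).
The clique on [2, 6, 11, 14] has size 4, forcing χ ≥ 4, and the coloring below uses 4 colors, so χ(G) = 4.
A valid 4-coloring: color 1: [1, 6]; color 2: [0, 11, 13]; color 3: [2]; color 4: [7, 14].

χ(G) = 4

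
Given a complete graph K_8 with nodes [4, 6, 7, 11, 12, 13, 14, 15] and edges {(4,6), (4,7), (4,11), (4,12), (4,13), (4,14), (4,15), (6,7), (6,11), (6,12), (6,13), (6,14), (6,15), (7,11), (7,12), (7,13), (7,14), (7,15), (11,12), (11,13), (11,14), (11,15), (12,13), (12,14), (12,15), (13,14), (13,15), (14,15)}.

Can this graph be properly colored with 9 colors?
A valid 9-coloring: color 1: [6]; color 2: [4]; color 3: [13]; color 4: [15]; color 5: [11]; color 6: [14]; color 7: [12]; color 8: [7].
(χ(G) = 8 ≤ 9.)

Yes, G is 9-colorable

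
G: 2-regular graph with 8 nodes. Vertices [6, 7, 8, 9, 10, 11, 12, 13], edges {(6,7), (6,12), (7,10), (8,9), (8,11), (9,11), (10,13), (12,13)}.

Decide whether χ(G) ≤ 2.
The clique on vertices [8, 9, 11] has size 3 > 2, so it alone needs 3 colors.

No, G is not 2-colorable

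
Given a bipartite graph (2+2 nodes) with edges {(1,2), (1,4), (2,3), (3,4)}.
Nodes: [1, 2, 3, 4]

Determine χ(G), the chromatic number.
Clique number ω(G) = 2 (lower bound: χ ≥ ω).
The graph is bipartite (no odd cycle), so 2 colors suffice: χ(G) = 2.
A valid 2-coloring: color 1: [2, 4]; color 2: [1, 3].

χ(G) = 2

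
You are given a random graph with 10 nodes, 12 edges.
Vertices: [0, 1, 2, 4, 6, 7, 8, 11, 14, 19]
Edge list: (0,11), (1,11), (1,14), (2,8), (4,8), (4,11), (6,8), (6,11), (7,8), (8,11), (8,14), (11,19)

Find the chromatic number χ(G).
Clique number ω(G) = 3 (lower bound: χ ≥ ω).
The clique on [4, 8, 11] has size 3, forcing χ ≥ 3, and the coloring below uses 3 colors, so χ(G) = 3.
A valid 3-coloring: color 1: [2, 7, 11, 14]; color 2: [0, 1, 8, 19]; color 3: [4, 6].

χ(G) = 3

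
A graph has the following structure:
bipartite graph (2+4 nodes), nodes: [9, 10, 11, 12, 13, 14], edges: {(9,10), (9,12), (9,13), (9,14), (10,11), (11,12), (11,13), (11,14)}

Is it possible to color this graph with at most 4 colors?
Yes, G is 4-colorable

A valid 4-coloring: color 1: [9, 11]; color 2: [10, 12, 13, 14].
(χ(G) = 2 ≤ 4.)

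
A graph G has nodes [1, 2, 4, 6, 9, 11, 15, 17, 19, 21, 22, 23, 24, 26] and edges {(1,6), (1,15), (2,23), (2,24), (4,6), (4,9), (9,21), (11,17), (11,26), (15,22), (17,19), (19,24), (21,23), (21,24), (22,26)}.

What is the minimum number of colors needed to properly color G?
Clique number ω(G) = 2 (lower bound: χ ≥ ω).
The graph is bipartite (no odd cycle), so 2 colors suffice: χ(G) = 2.
A valid 2-coloring: color 1: [6, 9, 15, 17, 23, 24, 26]; color 2: [1, 2, 4, 11, 19, 21, 22].

χ(G) = 2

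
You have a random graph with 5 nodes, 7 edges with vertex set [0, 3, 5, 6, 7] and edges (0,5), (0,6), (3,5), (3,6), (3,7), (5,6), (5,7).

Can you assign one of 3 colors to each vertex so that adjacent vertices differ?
A valid 3-coloring: color 1: [5]; color 2: [0, 3]; color 3: [6, 7].
(χ(G) = 3 ≤ 3.)

Yes, G is 3-colorable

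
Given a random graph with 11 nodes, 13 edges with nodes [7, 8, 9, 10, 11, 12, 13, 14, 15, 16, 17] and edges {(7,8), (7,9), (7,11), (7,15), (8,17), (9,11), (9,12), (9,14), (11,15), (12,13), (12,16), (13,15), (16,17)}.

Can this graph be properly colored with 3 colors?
Yes, G is 3-colorable

A valid 3-coloring: color 1: [7, 10, 12, 14, 17]; color 2: [8, 9, 15, 16]; color 3: [11, 13].
(χ(G) = 3 ≤ 3.)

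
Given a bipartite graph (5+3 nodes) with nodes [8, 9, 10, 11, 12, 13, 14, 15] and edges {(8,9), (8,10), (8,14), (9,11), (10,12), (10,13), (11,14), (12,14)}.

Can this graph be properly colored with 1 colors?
Edge (8,9) forces its endpoints to differ, so 1 color is not enough.

No, G is not 1-colorable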